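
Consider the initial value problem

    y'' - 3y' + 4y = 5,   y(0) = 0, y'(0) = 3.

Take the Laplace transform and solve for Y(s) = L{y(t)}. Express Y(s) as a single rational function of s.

Take the Laplace transform of both sides.
Using L{y''} = s^2 Y - s·y(0) - y'(0) and L{y'} = sY - y(0), with y(0) = 0, y'(0) = 3, the left side becomes (s^2 - 3*s + 4)Y - (3).
The right side is L{5} = 5/s.
So (s^2 - 3*s + 4)Y = 5/s + (3).
Isolate Y and clear denominators.

Y(s) = (3*s + 5)/(s^3 - 3*s^2 + 4*s)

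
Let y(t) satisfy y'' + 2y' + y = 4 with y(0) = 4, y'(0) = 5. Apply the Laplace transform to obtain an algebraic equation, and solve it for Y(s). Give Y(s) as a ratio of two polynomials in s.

Laplace-transform each side.
Using L{y''} = s^2 Y - s·y(0) - y'(0) and L{y'} = sY - y(0), with y(0) = 4, y'(0) = 5, the left side becomes (s^2 + 2*s + 1)Y - (4*s + 13).
The right side is L{4} = 4/s.
So (s^2 + 2*s + 1)Y = 4/s + (4*s + 13).
Isolate Y and clear denominators.

Y(s) = (4*s^2 + 13*s + 4)/(s^3 + 2*s^2 + s)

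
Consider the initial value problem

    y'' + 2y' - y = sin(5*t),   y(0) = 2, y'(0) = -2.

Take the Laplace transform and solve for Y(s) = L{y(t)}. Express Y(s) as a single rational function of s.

Y(s) = (2*s^3 + 2*s^2 + 50*s + 55)/(s^4 + 2*s^3 + 24*s^2 + 50*s - 25)

Apply the Laplace transform to the equation.
Using L{y''} = s^2 Y - s·y(0) - y'(0) and L{y'} = sY - y(0), with y(0) = 2, y'(0) = -2, the left side becomes (s^2 + 2*s - 1)Y - (2*s + 2).
The right side is L{sin(5*t)} = 5/(s^2 + 25).
So (s^2 + 2*s - 1)Y = 5/(s^2 + 25) + (2*s + 2).
Divide through and combine into a single rational function.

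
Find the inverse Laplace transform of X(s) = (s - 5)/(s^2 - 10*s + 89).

Rewrite the denominator: s^2 - 10*s + 89 = (s - 5)^2 + 64.
The form in (s - 5) signals a first-shifting-theorem factor e^(5t).
Since L{cos(8t)} = s/(s^2 + 64), the inverse is e^(5*t)*cos(8*t).

exp(5*t)*cos(8*t)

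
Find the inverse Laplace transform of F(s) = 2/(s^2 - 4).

Since L{sinh(2t)} = 2/(s^2 - 4), the inverse is sinh(2*t).

sinh(2*t)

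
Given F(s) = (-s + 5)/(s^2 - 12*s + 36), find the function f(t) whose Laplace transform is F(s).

Factor the denominator: s^2 - 12*s + 36 = (s - 6)^2.
Partial fraction decomposition gives [-1/(s - 6)] + [-1/(s - 6)^2].
Invert each term: -1/(s - 6) ↔ -e^(6t); -1/(s - 6)^2 ↔ -t·e^(6t).

f(t) = -t*exp(6*t) - exp(6*t)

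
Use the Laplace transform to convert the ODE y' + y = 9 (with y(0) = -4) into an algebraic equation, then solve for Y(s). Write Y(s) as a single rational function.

Y(s) = (-4*s + 9)/(s^2 + s)

Laplace-transform each side.
With L{y'} = sY - y(0) = sY - (-4): the LHS transforms to (s + 1)Y - (-4).
The right side is L{9} = 9/s.
So (s + 1)Y = 9/s + (-4).
Divide through and combine into a single rational function.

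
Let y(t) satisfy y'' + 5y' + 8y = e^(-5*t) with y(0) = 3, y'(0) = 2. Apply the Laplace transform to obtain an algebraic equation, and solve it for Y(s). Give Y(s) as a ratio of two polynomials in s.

Y(s) = (3*s^2 + 32*s + 86)/(s^3 + 10*s^2 + 33*s + 40)

Apply the Laplace transform to the equation.
With L{y''} = s^2 Y - s·y(0) - y'(0) and L{y'} = sY - y(0), with y(0) = 3, y'(0) = 2: the LHS transforms to (s^2 + 5*s + 8)Y - (3*s + 17).
The right side is L{e^(-5*t)} = 1/(s + 5).
So (s^2 + 5*s + 8)Y = 1/(s + 5) + (3*s + 17).
Solve for Y(s) and write it as one ratio of polynomials.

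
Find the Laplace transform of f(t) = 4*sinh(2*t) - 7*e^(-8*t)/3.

8/(s^2 - 4) - 7/(3*(s + 8))

Apply the Laplace transform termwise.
(-7/3)·[L{e^(-8t)} = 1/(s + 8)]; (4)·[L{sinh(2t)} = 2/(s^2 - 4)].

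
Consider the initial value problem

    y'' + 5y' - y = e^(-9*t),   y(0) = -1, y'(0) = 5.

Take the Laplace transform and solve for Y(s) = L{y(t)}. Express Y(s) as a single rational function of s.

Transform both sides with L{·}.
With L{y''} = s^2 Y - s·y(0) - y'(0) and L{y'} = sY - y(0), with y(0) = -1, y'(0) = 5: the LHS transforms to (s^2 + 5*s - 1)Y - (-s).
The right side is L{e^(-9*t)} = 1/(s + 9).
So (s^2 + 5*s - 1)Y = 1/(s + 9) + (-s).
Isolate Y and clear denominators.

Y(s) = (-s^2 - 9*s + 1)/(s^3 + 14*s^2 + 44*s - 9)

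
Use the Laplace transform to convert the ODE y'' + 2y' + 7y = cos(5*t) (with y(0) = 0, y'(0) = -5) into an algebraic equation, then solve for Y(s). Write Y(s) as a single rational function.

Y(s) = (-5*s^2 + s - 125)/(s^4 + 2*s^3 + 32*s^2 + 50*s + 175)

Laplace-transform each side.
The derivative rules (L{y''} = s^2 Y - s·y(0) - y'(0) and L{y'} = sY - y(0), with y(0) = 0, y'(0) = -5) turn the left side into (s^2 + 2*s + 7)Y - (-5).
The right side is L{cos(5*t)} = s/(s^2 + 25).
So (s^2 + 2*s + 7)Y = s/(s^2 + 25) + (-5).
Divide through and combine into a single rational function.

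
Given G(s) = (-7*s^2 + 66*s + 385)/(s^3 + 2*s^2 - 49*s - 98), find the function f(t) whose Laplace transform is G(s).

Factor the denominator: s^3 + 2*s^2 - 49*s - 98 = (s - 7)*(s + 2)*(s + 7).
Partial fraction decomposition gives [4/(s - 7)] + [-6/(s + 7)] + [-5/(s + 2)].
Invert each term: 4/(s - 7) ↔ 4e^(7t); -6/(s + 7) ↔ -6e^(-7t); -5/(s + 2) ↔ -5e^(-2t).

f(t) = 4*exp(7*t) - 5*exp(-2*t) - 6*exp(-7*t)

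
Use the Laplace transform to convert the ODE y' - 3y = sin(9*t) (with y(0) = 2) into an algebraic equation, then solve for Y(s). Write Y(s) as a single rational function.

Y(s) = (2*s^2 + 171)/(s^3 - 3*s^2 + 81*s - 243)

Apply the Laplace transform to the equation.
With L{y'} = sY - y(0) = sY - 2: the LHS transforms to (s - 3)Y - (2).
The right side is L{sin(9*t)} = 9/(s^2 + 81).
So (s - 3)Y = 9/(s^2 + 81) + (2).
Isolate Y and clear denominators.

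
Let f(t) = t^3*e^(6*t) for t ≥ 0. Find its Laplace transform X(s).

L{t^3} = 3!/s^4 = 6/s^4.
By the first shifting theorem, multiplying by e^(6t) replaces s with s - 6.

X(s) = 6/(s - 6)^4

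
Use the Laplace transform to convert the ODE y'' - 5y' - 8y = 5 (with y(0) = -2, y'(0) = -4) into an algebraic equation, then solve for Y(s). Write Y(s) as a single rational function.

Take the Laplace transform of both sides.
The derivative rules (L{y''} = s^2 Y - s·y(0) - y'(0) and L{y'} = sY - y(0), with y(0) = -2, y'(0) = -4) turn the left side into (s^2 - 5*s - 8)Y - (-2*s + 6).
The right side is L{5} = 5/s.
So (s^2 - 5*s - 8)Y = 5/s + (-2*s + 6).
Solve for Y(s) and write it as one ratio of polynomials.

Y(s) = (-2*s^2 + 6*s + 5)/(s^3 - 5*s^2 - 8*s)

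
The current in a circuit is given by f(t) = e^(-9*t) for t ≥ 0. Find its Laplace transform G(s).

G(s) = 1/(s + 9)

L{e^(-9t)} = 1/(s + 9).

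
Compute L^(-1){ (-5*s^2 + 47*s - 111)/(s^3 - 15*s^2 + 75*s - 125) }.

-t^2*exp(5*t)/2 - 3*t*exp(5*t) - 5*exp(5*t)

Factor the denominator: s^3 - 15*s^2 + 75*s - 125 = (s - 5)^3.
Partial fraction decomposition gives [-5/(s - 5)] + [-3/(s - 5)^2] + [-1/(s - 5)^3].
Invert each term: -5/(s - 5) ↔ -5e^(5t); -3/(s - 5)^2 ↔ -3t·e^(5t); -1/(s - 5)^3 ↔ (-1/2)t^2·e^(5t).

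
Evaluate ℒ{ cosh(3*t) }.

s/(s^2 - 9)

L{cosh(3t)} = s/(s^2 - 9).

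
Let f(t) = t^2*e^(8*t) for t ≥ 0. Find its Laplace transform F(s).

L{e^(8t)} = 1/(s - 8).
Then apply L{t^2·g(t)} = (-1)^2 d^2/ds^2[G(s)] with G(s) = 1/(s - 8):
differentiating 2 times and applying the sign gives 2/(s - 8)^3.

F(s) = 2/(s - 8)^3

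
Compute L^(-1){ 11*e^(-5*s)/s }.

The factor e^(-5s) signals a time shift by c = 5 (second shifting theorem).
L{11} = 11/s, so L^-1{11/s} = 11.
Hence the inverse is u(t - 5) times that function evaluated at t - 5.

Heaviside(t - 5)*(11)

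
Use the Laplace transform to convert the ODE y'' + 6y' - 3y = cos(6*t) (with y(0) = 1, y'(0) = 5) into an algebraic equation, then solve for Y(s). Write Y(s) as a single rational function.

Apply the Laplace transform to the equation.
Using L{y''} = s^2 Y - s·y(0) - y'(0) and L{y'} = sY - y(0), with y(0) = 1, y'(0) = 5, the left side becomes (s^2 + 6*s - 3)Y - (s + 11).
The right side is L{cos(6*t)} = s/(s^2 + 36).
So (s^2 + 6*s - 3)Y = s/(s^2 + 36) + (s + 11).
Divide through and combine into a single rational function.

Y(s) = (s^3 + 11*s^2 + 37*s + 396)/(s^4 + 6*s^3 + 33*s^2 + 216*s - 108)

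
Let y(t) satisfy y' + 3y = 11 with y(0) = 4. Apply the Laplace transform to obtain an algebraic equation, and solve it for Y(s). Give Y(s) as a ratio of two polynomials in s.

Y(s) = (4*s + 11)/(s^2 + 3*s)

Transform both sides with L{·}.
Using L{y'} = sY - y(0) = sY - 4, the left side becomes (s + 3)Y - (4).
The right side is L{11} = 11/s.
So (s + 3)Y = 11/s + (4).
Divide through and combine into a single rational function.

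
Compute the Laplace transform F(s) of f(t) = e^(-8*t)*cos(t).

L{cos(t)} = s/(s^2 + 1).
By the first shifting theorem, multiplying by e^(-8t) replaces s with s + 8.

F(s) = (s + 8)/((s + 8)^2 + 1)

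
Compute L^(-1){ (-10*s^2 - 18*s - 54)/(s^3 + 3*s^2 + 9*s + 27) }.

Factor the denominator: s^3 + 3*s^2 + 9*s + 27 = (s + 3)*(s^2 + 9).
Partial fraction decomposition gives [-5/(s + 3)] + [-5*s/(s^2 + 9)] + [-3/(s^2 + 9)].
Invert each term: -5/(s + 3) ↔ -5e^(-3t); -5·s/(s^2 + 9) ↔ -5cos(3t); -1·3/(s^2 + 9) ↔ -sin(3t).

-sin(3*t) - 5*cos(3*t) - 5*exp(-3*t)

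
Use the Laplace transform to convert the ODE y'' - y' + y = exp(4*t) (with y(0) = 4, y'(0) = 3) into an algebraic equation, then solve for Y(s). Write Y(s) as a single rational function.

Y(s) = (4*s^2 - 17*s + 5)/(s^3 - 5*s^2 + 5*s - 4)

Transform both sides with L{·}.
The derivative rules (L{y''} = s^2 Y - s·y(0) - y'(0) and L{y'} = sY - y(0), with y(0) = 4, y'(0) = 3) turn the left side into (s^2 - s + 1)Y - (4*s - 1).
The right side is L{exp(4*t)} = 1/(s - 4).
So (s^2 - s + 1)Y = 1/(s - 4) + (4*s - 1).
Divide through and combine into a single rational function.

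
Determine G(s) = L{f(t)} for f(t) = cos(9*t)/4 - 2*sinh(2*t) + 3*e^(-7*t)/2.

G(s) = s/(4*(s^2 + 81)) - 4/(s^2 - 4) + 3/(2*(s + 7))

Apply the Laplace transform termwise.
(3/2)·[L{e^(-7t)} = 1/(s + 7)]; (-2)·[L{sinh(2t)} = 2/(s^2 - 4)]; (1/4)·[L{cos(9t)} = s/(s^2 + 81)].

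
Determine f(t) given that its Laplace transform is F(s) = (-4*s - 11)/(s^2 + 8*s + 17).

f(t) = 5*exp(-4*t)*sin(t) - 4*exp(-4*t)*cos(t)

Complete the square in the denominator: s^2 + 8*s + 17 = (s + 4)^2 + 1^2.
Split the numerator to match: -4*s - 11 = -4·(s + 4) + 5·1.
Invert each term: -4·(s + 4)/((s + 4)^2 + 1) ↔ -4e^(-4t)cos(t); 5·1/((s + 4)^2 + 1) ↔ 5e^(-4t)sin(t).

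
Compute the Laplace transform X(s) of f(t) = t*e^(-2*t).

L{e^(-2t)} = 1/(s + 2).
Then apply L{t·g(t)} = -d/ds[G(s)] with G(s) = 1/(s + 2):
differentiating 1 time and applying the sign gives (s + 2)^(-2).

X(s) = (s + 2)^(-2)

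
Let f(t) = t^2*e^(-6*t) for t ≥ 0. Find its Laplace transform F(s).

L{e^(-6t)} = 1/(s + 6).
Then apply L{t^2·g(t)} = (-1)^2 d^2/ds^2[G(s)] with G(s) = 1/(s + 6):
differentiating 2 times and applying the sign gives 2/(s + 6)^3.

F(s) = 2/(s + 6)^3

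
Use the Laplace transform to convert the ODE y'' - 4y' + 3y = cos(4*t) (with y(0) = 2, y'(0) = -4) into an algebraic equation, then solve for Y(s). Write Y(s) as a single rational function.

Y(s) = (2*s^3 - 12*s^2 + 33*s - 192)/(s^4 - 4*s^3 + 19*s^2 - 64*s + 48)

Laplace-transform each side.
The derivative rules (L{y''} = s^2 Y - s·y(0) - y'(0) and L{y'} = sY - y(0), with y(0) = 2, y'(0) = -4) turn the left side into (s^2 - 4*s + 3)Y - (2*s - 12).
The right side is L{cos(4*t)} = s/(s^2 + 16).
So (s^2 - 4*s + 3)Y = s/(s^2 + 16) + (2*s - 12).
Divide through and combine into a single rational function.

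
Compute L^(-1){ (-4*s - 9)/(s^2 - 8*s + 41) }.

Complete the square in the denominator: s^2 - 8*s + 41 = (s - 4)^2 + 5^2.
Split the numerator to match: -4*s - 9 = -4·(s - 4) - 5·5.
Invert each term: -4·(s - 4)/((s - 4)^2 + 25) ↔ -4e^(4t)cos(5t); -5·5/((s - 4)^2 + 25) ↔ -5e^(4t)sin(5t).

-5*exp(4*t)*sin(5*t) - 4*exp(4*t)*cos(5*t)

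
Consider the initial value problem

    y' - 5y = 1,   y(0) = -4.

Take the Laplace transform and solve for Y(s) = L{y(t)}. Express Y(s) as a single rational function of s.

Y(s) = (-4*s + 1)/(s^2 - 5*s)

Transform both sides with L{·}.
Using L{y'} = sY - y(0) = sY - (-4), the left side becomes (s - 5)Y - (-4).
The right side is L{1} = 1/s.
So (s - 5)Y = 1/s + (-4).
Solve for Y(s) and write it as one ratio of polynomials.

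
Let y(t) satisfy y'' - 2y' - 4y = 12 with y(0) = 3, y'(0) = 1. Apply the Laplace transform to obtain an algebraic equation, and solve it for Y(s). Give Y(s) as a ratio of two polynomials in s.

Y(s) = (3*s^2 - 5*s + 12)/(s^3 - 2*s^2 - 4*s)

Transform both sides with L{·}.
The derivative rules (L{y''} = s^2 Y - s·y(0) - y'(0) and L{y'} = sY - y(0), with y(0) = 3, y'(0) = 1) turn the left side into (s^2 - 2*s - 4)Y - (3*s - 5).
The right side is L{12} = 12/s.
So (s^2 - 2*s - 4)Y = 12/s + (3*s - 5).
Divide through and combine into a single rational function.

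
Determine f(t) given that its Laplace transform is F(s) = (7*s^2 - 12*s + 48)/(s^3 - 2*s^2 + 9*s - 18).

f(t) = 4*exp(2*t) - 2*sin(3*t) + 3*cos(3*t)

Factor the denominator: s^3 - 2*s^2 + 9*s - 18 = (s - 2)*(s^2 + 9).
Partial fraction decomposition gives [4/(s - 2)] + [3*s/(s^2 + 9)] + [-6/(s^2 + 9)].
Invert each term: 4/(s - 2) ↔ 4e^(2t); 3·s/(s^2 + 9) ↔ 3cos(3t); -2·3/(s^2 + 9) ↔ -2sin(3t).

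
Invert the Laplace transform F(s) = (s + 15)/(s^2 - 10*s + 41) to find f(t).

Complete the square in the denominator: s^2 - 10*s + 41 = (s - 5)^2 + 4^2.
Split the numerator to match: s + 15 = 1·(s - 5) + 5·4.
Invert each term: 1·(s - 5)/((s - 5)^2 + 16) ↔ e^(5t)cos(4t); 5·4/((s - 5)^2 + 16) ↔ 5e^(5t)sin(4t).

f(t) = 5*exp(5*t)*sin(4*t) + exp(5*t)*cos(4*t)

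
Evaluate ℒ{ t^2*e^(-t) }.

L{t^2} = 2!/s^3 = 2/s^3.
By the first shifting theorem, multiplying by e^(-t) replaces s with s + 1.

2/(s + 1)^3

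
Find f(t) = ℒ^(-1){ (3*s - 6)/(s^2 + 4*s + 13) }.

f(t) = -4*exp(-2*t)*sin(3*t) + 3*exp(-2*t)*cos(3*t)

Complete the square in the denominator: s^2 + 4*s + 13 = (s + 2)^2 + 3^2.
Split the numerator to match: 3*s - 6 = 3·(s + 2) - 4·3.
Invert each term: 3·(s + 2)/((s + 2)^2 + 9) ↔ 3e^(-2t)cos(3t); -4·3/((s + 2)^2 + 9) ↔ -4e^(-2t)sin(3t).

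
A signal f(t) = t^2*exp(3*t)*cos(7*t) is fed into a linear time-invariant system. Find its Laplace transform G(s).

L{cos(7t)} = s/(s^2 + 49).
Multiplying by e^(3t) shifts s → s - 3, so L{exp(3*t)*cos(7*t)} = (s - 3)/((s - 3)^2 + 49).
Then apply L{t^2·g(t)} = (-1)^2 d^2/ds^2[H(s)] with H(s) = (s - 3)/((s - 3)^2 + 49):
differentiating 2 times and applying the sign gives 2*(s - 3)*(s^2 - 6*s - 138)/(s^2 - 6*s + 58)^3.

G(s) = 2*(s - 3)*(s^2 - 6*s - 138)/(s^2 - 6*s + 58)^3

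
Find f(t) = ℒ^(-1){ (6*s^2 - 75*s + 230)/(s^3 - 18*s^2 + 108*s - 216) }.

f(t) = -2*t^2*exp(6*t) - 3*t*exp(6*t) + 6*exp(6*t)

Factor the denominator: s^3 - 18*s^2 + 108*s - 216 = (s - 6)^3.
Partial fraction decomposition gives [6/(s - 6)] + [-3/(s - 6)^2] + [-4/(s - 6)^3].
Invert each term: 6/(s - 6) ↔ 6e^(6t); -3/(s - 6)^2 ↔ -3t·e^(6t); -4/(s - 6)^3 ↔ (-2)t^2·e^(6t).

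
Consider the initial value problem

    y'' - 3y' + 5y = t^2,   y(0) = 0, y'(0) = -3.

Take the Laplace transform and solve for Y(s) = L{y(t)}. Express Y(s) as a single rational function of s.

Laplace-transform each side.
Using L{y''} = s^2 Y - s·y(0) - y'(0) and L{y'} = sY - y(0), with y(0) = 0, y'(0) = -3, the left side becomes (s^2 - 3*s + 5)Y - (-3).
The right side is L{t^2} = 2/s^3.
So (s^2 - 3*s + 5)Y = 2/s^3 + (-3).
Isolate Y and clear denominators.

Y(s) = (-3*s^3 + 2)/(s^5 - 3*s^4 + 5*s^3)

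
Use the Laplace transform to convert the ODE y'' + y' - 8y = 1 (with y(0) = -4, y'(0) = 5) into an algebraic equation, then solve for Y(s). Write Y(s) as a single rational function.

Y(s) = (-4*s^2 + s + 1)/(s^3 + s^2 - 8*s)

Laplace-transform each side.
The derivative rules (L{y''} = s^2 Y - s·y(0) - y'(0) and L{y'} = sY - y(0), with y(0) = -4, y'(0) = 5) turn the left side into (s^2 + s - 8)Y - (-4*s + 1).
The right side is L{1} = 1/s.
So (s^2 + s - 8)Y = 1/s + (-4*s + 1).
Solve for Y(s) and write it as one ratio of polynomials.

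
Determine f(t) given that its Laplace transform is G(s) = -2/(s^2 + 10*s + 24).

Rewrite the denominator: s^2 + 10*s + 24 = (s + 5)^2 - 1.
The form in (s + 5) signals a first-shifting-theorem factor e^(-5t).
Since L{sinh(t)} = 1/(s^2 - 1), the inverse is e^(-5*t)*sinh(t), scaled by -2.

f(t) = -2*exp(-5*t)*sinh(t)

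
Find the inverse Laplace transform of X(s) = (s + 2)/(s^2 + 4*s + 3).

Rewrite the denominator: s^2 + 4*s + 3 = (s + 2)^2 - 1.
The form in (s + 2) signals a first-shifting-theorem factor e^(-2t).
Since L{cosh(t)} = s/(s^2 - 1), the inverse is exp(-2*t)*cosh(t).

exp(-2*t)*cosh(t)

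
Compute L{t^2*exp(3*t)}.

2/(s - 3)^3

L{e^(3t)} = 1/(s - 3).
Then apply L{t^2·g(t)} = (-1)^2 d^2/ds^2[H(s)] with H(s) = 1/(s - 3):
differentiating 2 times and applying the sign gives 2/(s - 3)^3.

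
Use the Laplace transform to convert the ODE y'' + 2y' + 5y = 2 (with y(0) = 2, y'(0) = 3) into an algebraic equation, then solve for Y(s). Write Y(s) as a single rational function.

Take the Laplace transform of both sides.
Using L{y''} = s^2 Y - s·y(0) - y'(0) and L{y'} = sY - y(0), with y(0) = 2, y'(0) = 3, the left side becomes (s^2 + 2*s + 5)Y - (2*s + 7).
The right side is L{2} = 2/s.
So (s^2 + 2*s + 5)Y = 2/s + (2*s + 7).
Divide through and combine into a single rational function.

Y(s) = (2*s^2 + 7*s + 2)/(s^3 + 2*s^2 + 5*s)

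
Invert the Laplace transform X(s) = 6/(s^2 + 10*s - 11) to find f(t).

Rewrite the denominator: s^2 + 10*s - 11 = (s + 5)^2 - 36.
The form in (s + 5) signals a first-shifting-theorem factor e^(-5t).
Since L{sinh(6t)} = 6/(s^2 - 36), the inverse is e^(-5*t)*sinh(6*t).

f(t) = exp(-5*t)*sinh(6*t)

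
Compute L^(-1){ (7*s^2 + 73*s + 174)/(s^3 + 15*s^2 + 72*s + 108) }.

4*t*exp(-6*t) + 2*exp(-3*t) + 5*exp(-6*t)

Factor the denominator: s^3 + 15*s^2 + 72*s + 108 = (s + 3)*(s + 6)^2.
Partial fraction decomposition gives [5/(s + 6)] + [4/(s + 6)^2] + [2/(s + 3)].
Invert each term: 5/(s + 6) ↔ 5e^(-6t); 4/(s + 6)^2 ↔ 4t·e^(-6t); 2/(s + 3) ↔ 2e^(-3t).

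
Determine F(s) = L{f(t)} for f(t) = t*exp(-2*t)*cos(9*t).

L{cos(9t)} = s/(s^2 + 81).
Multiplying by e^(-2t) shifts s → s + 2, so L{exp(-2*t)*cos(9*t)} = (s + 2)/((s + 2)^2 + 81).
Then apply L{t·g(t)} = -d/ds[G(s)] with G(s) = (s + 2)/((s + 2)^2 + 81):
differentiating 1 time and applying the sign gives (s - 7)*(s + 11)/(s^2 + 4*s + 85)^2.

F(s) = (s - 7)*(s + 11)/(s^2 + 4*s + 85)^2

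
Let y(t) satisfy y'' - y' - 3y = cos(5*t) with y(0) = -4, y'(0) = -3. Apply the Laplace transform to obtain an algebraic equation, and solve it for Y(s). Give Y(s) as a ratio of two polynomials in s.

Take the Laplace transform of both sides.
The derivative rules (L{y''} = s^2 Y - s·y(0) - y'(0) and L{y'} = sY - y(0), with y(0) = -4, y'(0) = -3) turn the left side into (s^2 - s - 3)Y - (-4*s + 1).
The right side is L{cos(5*t)} = s/(s^2 + 25).
So (s^2 - s - 3)Y = s/(s^2 + 25) + (-4*s + 1).
Isolate Y and clear denominators.

Y(s) = (-4*s^3 + s^2 - 99*s + 25)/(s^4 - s^3 + 22*s^2 - 25*s - 75)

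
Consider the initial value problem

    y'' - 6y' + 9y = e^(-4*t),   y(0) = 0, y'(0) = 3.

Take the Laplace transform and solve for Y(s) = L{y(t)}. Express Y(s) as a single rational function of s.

Transform both sides with L{·}.
With L{y''} = s^2 Y - s·y(0) - y'(0) and L{y'} = sY - y(0), with y(0) = 0, y'(0) = 3: the LHS transforms to (s^2 - 6*s + 9)Y - (3).
The right side is L{e^(-4*t)} = 1/(s + 4).
So (s^2 - 6*s + 9)Y = 1/(s + 4) + (3).
Isolate Y and clear denominators.

Y(s) = (3*s + 13)/(s^3 - 2*s^2 - 15*s + 36)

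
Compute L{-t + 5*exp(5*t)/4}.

Apply the Laplace transform termwise.
(-1)·[L{t} = 1!/s^2 = 1/s^2]; (5/4)·[L{e^(5t)} = 1/(s - 5)].

5/(4*(s - 5)) - 1/s^2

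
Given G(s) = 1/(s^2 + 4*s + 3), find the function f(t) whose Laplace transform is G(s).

f(t) = exp(-2*t)*sinh(t)

Rewrite the denominator: s^2 + 4*s + 3 = (s + 2)^2 - 1.
The form in (s + 2) signals a first-shifting-theorem factor e^(-2t).
Since L{sinh(t)} = 1/(s^2 - 1), the inverse is exp(-2*t)*sinh(t).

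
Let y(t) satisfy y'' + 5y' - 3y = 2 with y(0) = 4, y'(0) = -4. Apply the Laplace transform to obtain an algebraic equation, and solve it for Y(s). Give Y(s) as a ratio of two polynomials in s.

Y(s) = (4*s^2 + 16*s + 2)/(s^3 + 5*s^2 - 3*s)

Laplace-transform each side.
With L{y''} = s^2 Y - s·y(0) - y'(0) and L{y'} = sY - y(0), with y(0) = 4, y'(0) = -4: the LHS transforms to (s^2 + 5*s - 3)Y - (4*s + 16).
The right side is L{2} = 2/s.
So (s^2 + 5*s - 3)Y = 2/s + (4*s + 16).
Solve for Y(s) and write it as one ratio of polynomials.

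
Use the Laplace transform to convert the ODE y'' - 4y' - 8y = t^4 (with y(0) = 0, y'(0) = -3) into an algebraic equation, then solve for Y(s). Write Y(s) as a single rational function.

Y(s) = (-3*s^5 + 24)/(s^7 - 4*s^6 - 8*s^5)

Transform both sides with L{·}.
The derivative rules (L{y''} = s^2 Y - s·y(0) - y'(0) and L{y'} = sY - y(0), with y(0) = 0, y'(0) = -3) turn the left side into (s^2 - 4*s - 8)Y - (-3).
The right side is L{t^4} = 24/s^5.
So (s^2 - 4*s - 8)Y = 24/s^5 + (-3).
Divide through and combine into a single rational function.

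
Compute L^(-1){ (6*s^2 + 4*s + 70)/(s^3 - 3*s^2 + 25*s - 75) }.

Factor the denominator: s^3 - 3*s^2 + 25*s - 75 = (s - 3)*(s^2 + 25).
Partial fraction decomposition gives [4/(s - 3)] + [2*s/(s^2 + 25)] + [10/(s^2 + 25)].
Invert each term: 4/(s - 3) ↔ 4e^(3t); 2·s/(s^2 + 25) ↔ 2cos(5t); 2·5/(s^2 + 25) ↔ 2sin(5t).

4*exp(3*t) + 2*sin(5*t) + 2*cos(5*t)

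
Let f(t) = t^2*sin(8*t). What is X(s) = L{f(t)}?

L{sin(8t)} = 8/(s^2 + 64).
Then apply L{t^2·g(t)} = (-1)^2 d^2/ds^2[G(s)] with G(s) = 8/(s^2 + 64):
differentiating 2 times and applying the sign gives 16*(3*s^2 - 64)/(s^2 + 64)^3.

X(s) = 16*(3*s^2 - 64)/(s^2 + 64)^3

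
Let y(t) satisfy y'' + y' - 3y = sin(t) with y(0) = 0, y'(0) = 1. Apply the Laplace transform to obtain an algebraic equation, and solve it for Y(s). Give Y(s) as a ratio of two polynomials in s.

Apply the Laplace transform to the equation.
The derivative rules (L{y''} = s^2 Y - s·y(0) - y'(0) and L{y'} = sY - y(0), with y(0) = 0, y'(0) = 1) turn the left side into (s^2 + s - 3)Y - (1).
The right side is L{sin(t)} = 1/(s^2 + 1).
So (s^2 + s - 3)Y = 1/(s^2 + 1) + (1).
Solve for Y(s) and write it as one ratio of polynomials.

Y(s) = (s^2 + 2)/(s^4 + s^3 - 2*s^2 + s - 3)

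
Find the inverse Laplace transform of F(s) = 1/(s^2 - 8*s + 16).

Rewrite the denominator: s^2 - 8*s + 16 = (s - 4)^2.
The form in (s - 4) signals a first-shifting-theorem factor e^(4t).
Since L{t} = 1!/s^2 = 1/s^2, the inverse is t*e^(4*t).

t*exp(4*t)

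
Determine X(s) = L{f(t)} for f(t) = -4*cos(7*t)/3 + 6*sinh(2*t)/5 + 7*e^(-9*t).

Apply the Laplace transform termwise.
(-4/3)·[L{cos(7t)} = s/(s^2 + 49)]; (7)·[L{e^(-9t)} = 1/(s + 9)]; (6/5)·[L{sinh(2t)} = 2/(s^2 - 4)].

X(s) = -4*s/(3*(s^2 + 49)) + 12/(5*(s^2 - 4)) + 7/(s + 9)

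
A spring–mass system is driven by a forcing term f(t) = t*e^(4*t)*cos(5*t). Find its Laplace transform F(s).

F(s) = (s - 9)*(s + 1)/(s^2 - 8*s + 41)^2

L{cos(5t)} = s/(s^2 + 25).
Multiplying by e^(4t) shifts s → s - 4, so L{e^(4*t)*cos(5*t)} = (s - 4)/((s - 4)^2 + 25).
Then apply L{t·g(t)} = -d/ds[G(s)] with G(s) = (s - 4)/((s - 4)^2 + 25):
differentiating 1 time and applying the sign gives (s - 9)*(s + 1)/(s^2 - 8*s + 41)^2.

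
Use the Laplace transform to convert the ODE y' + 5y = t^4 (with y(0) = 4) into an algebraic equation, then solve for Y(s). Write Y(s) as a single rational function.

Y(s) = (4*s^5 + 24)/(s^6 + 5*s^5)

Apply the Laplace transform to the equation.
Using L{y'} = sY - y(0) = sY - 4, the left side becomes (s + 5)Y - (4).
The right side is L{t^4} = 24/s^5.
So (s + 5)Y = 24/s^5 + (4).
Divide through and combine into a single rational function.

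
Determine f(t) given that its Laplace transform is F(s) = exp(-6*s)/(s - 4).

The factor e^(-6s) signals a time shift by c = 6 (second shifting theorem).
L{e^(4t)} = 1/(s - 4), so L^-1{1/(s - 4)} = exp(4*t).
Hence the inverse is u(t - 6) times that function evaluated at t - 6.

f(t) = Heaviside(t - 6)*(exp(4*t - 24))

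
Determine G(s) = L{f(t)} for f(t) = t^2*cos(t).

L{cos(t)} = s/(s^2 + 1).
Then apply L{t^2·g(t)} = (-1)^2 d^2/ds^2[H(s)] with H(s) = s/(s^2 + 1):
differentiating 2 times and applying the sign gives 2*s*(s^2 - 3)/(s^2 + 1)^3.

G(s) = 2*s*(s^2 - 3)/(s^2 + 1)^3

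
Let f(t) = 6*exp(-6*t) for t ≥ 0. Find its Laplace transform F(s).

L{6} = 6/s.
By the first shifting theorem, multiplying by e^(-6t) replaces s with s + 6.

F(s) = 6/(s + 6)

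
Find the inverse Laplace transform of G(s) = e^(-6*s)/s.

The factor e^(-6s) signals a time shift by c = 6 (second shifting theorem).
L{1} = 1/s, so L^-1{1/s} = 1.
Hence the inverse is u(t - 6) times that function evaluated at t - 6.

Heaviside(t - 6)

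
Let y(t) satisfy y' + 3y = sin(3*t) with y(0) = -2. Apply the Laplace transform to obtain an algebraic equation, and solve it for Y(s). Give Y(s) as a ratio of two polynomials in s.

Transform both sides with L{·}.
With L{y'} = sY - y(0) = sY - (-2): the LHS transforms to (s + 3)Y - (-2).
The right side is L{sin(3*t)} = 3/(s^2 + 9).
So (s + 3)Y = 3/(s^2 + 9) + (-2).
Isolate Y and clear denominators.

Y(s) = (-2*s^2 - 15)/(s^3 + 3*s^2 + 9*s + 27)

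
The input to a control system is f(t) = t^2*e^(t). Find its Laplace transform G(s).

L{e^(t)} = 1/(s - 1).
Then apply L{t^2·g(t)} = (-1)^2 d^2/ds^2[H(s)] with H(s) = 1/(s - 1):
differentiating 2 times and applying the sign gives 2/(s - 1)^3.

G(s) = 2/(s - 1)^3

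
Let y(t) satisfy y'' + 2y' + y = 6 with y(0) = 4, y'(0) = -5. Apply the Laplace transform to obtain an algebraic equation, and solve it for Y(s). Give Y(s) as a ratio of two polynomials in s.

Y(s) = (4*s^2 + 3*s + 6)/(s^3 + 2*s^2 + s)

Take the Laplace transform of both sides.
Using L{y''} = s^2 Y - s·y(0) - y'(0) and L{y'} = sY - y(0), with y(0) = 4, y'(0) = -5, the left side becomes (s^2 + 2*s + 1)Y - (4*s + 3).
The right side is L{6} = 6/s.
So (s^2 + 2*s + 1)Y = 6/s + (4*s + 3).
Divide through and combine into a single rational function.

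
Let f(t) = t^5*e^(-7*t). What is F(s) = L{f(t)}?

F(s) = 120/(s + 7)^6

L{t^5} = 5!/s^6 = 120/s^6.
By the first shifting theorem, multiplying by e^(-7t) replaces s with s + 7.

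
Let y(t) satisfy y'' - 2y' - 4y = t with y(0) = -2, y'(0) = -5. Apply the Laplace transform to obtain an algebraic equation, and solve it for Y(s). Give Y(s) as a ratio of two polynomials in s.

Y(s) = (-2*s^3 - s^2 + 1)/(s^4 - 2*s^3 - 4*s^2)

Laplace-transform each side.
Using L{y''} = s^2 Y - s·y(0) - y'(0) and L{y'} = sY - y(0), with y(0) = -2, y'(0) = -5, the left side becomes (s^2 - 2*s - 4)Y - (-2*s - 1).
The right side is L{t} = s^(-2).
So (s^2 - 2*s - 4)Y = s^(-2) + (-2*s - 1).
Isolate Y and clear denominators.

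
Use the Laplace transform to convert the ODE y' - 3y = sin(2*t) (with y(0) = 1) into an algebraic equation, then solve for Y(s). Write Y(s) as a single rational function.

Y(s) = (s^2 + 6)/(s^3 - 3*s^2 + 4*s - 12)

Laplace-transform each side.
Using L{y'} = sY - y(0) = sY - 1, the left side becomes (s - 3)Y - (1).
The right side is L{sin(2*t)} = 2/(s^2 + 4).
So (s - 3)Y = 2/(s^2 + 4) + (1).
Divide through and combine into a single rational function.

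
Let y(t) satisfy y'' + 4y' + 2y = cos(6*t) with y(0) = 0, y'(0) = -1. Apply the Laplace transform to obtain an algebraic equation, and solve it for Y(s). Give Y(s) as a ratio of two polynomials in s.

Y(s) = (-s^2 + s - 36)/(s^4 + 4*s^3 + 38*s^2 + 144*s + 72)

Take the Laplace transform of both sides.
With L{y''} = s^2 Y - s·y(0) - y'(0) and L{y'} = sY - y(0), with y(0) = 0, y'(0) = -1: the LHS transforms to (s^2 + 4*s + 2)Y - (-1).
The right side is L{cos(6*t)} = s/(s^2 + 36).
So (s^2 + 4*s + 2)Y = s/(s^2 + 36) + (-1).
Divide through and combine into a single rational function.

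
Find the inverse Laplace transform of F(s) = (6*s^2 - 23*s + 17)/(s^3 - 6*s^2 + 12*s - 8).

-5*t^2*exp(2*t)/2 + t*exp(2*t) + 6*exp(2*t)

Factor the denominator: s^3 - 6*s^2 + 12*s - 8 = (s - 2)^3.
Partial fraction decomposition gives [6/(s - 2)] + [(s - 2)^(-2)] + [-5/(s - 2)^3].
Invert each term: 6/(s - 2) ↔ 6e^(2t); 1/(s - 2)^2 ↔ t·e^(2t); -5/(s - 2)^3 ↔ (-5/2)t^2·e^(2t).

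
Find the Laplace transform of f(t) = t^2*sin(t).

2*(3*s^2 - 1)/(s^2 + 1)^3

L{sin(t)} = 1/(s^2 + 1).
Then apply L{t^2·g(t)} = (-1)^2 d^2/ds^2[H(s)] with H(s) = 1/(s^2 + 1):
differentiating 2 times and applying the sign gives 2*(3*s^2 - 1)/(s^2 + 1)^3.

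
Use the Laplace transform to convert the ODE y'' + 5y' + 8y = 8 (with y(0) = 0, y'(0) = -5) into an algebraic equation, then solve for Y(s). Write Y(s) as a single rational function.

Y(s) = (-5*s + 8)/(s^3 + 5*s^2 + 8*s)

Apply the Laplace transform to the equation.
Using L{y''} = s^2 Y - s·y(0) - y'(0) and L{y'} = sY - y(0), with y(0) = 0, y'(0) = -5, the left side becomes (s^2 + 5*s + 8)Y - (-5).
The right side is L{8} = 8/s.
So (s^2 + 5*s + 8)Y = 8/s + (-5).
Isolate Y and clear denominators.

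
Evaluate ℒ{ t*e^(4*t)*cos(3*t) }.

(s - 7)*(s - 1)/(s^2 - 8*s + 25)^2

L{cos(3t)} = s/(s^2 + 9).
Multiplying by e^(4t) shifts s → s - 4, so L{e^(4*t)*cos(3*t)} = (s - 4)/((s - 4)^2 + 9).
Then apply L{t·g(t)} = -d/ds[H(s)] with H(s) = (s - 4)/((s - 4)^2 + 9):
differentiating 1 time and applying the sign gives (s - 7)*(s - 1)/(s^2 - 8*s + 25)^2.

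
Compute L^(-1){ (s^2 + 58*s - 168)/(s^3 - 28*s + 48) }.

Factor the denominator: s^3 - 28*s + 48 = (s - 4)*(s - 2)*(s + 6).
Partial fraction decomposition gives [-6/(s + 6)] + [4/(s - 4)] + [3/(s - 2)].
Invert each term: -6/(s + 6) ↔ -6e^(-6t); 4/(s - 4) ↔ 4e^(4t); 3/(s - 2) ↔ 3e^(2t).

4*exp(4*t) + 3*exp(2*t) - 6*exp(-6*t)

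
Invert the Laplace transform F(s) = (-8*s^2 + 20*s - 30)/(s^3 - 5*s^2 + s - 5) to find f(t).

f(t) = -5*exp(5*t) + 5*sin(t) - 3*cos(t)

Factor the denominator: s^3 - 5*s^2 + s - 5 = (s - 5)*(s^2 + 1).
Partial fraction decomposition gives [-5/(s - 5)] + [-3*s/(s^2 + 1)] + [5/(s^2 + 1)].
Invert each term: -5/(s - 5) ↔ -5e^(5t); -3·s/(s^2 + 1) ↔ -3cos(t); 5·1/(s^2 + 1) ↔ 5sin(t).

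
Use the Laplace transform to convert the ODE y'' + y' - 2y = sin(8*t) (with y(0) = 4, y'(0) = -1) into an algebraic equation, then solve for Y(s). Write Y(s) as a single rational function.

Y(s) = (4*s^3 + 3*s^2 + 256*s + 200)/(s^4 + s^3 + 62*s^2 + 64*s - 128)

Apply the Laplace transform to the equation.
With L{y''} = s^2 Y - s·y(0) - y'(0) and L{y'} = sY - y(0), with y(0) = 4, y'(0) = -1: the LHS transforms to (s^2 + s - 2)Y - (4*s + 3).
The right side is L{sin(8*t)} = 8/(s^2 + 64).
So (s^2 + s - 2)Y = 8/(s^2 + 64) + (4*s + 3).
Solve for Y(s) and write it as one ratio of polynomials.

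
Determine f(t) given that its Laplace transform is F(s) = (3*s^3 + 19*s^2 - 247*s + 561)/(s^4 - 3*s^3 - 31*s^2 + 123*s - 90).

f(t) = 2*exp(5*t) - 2*exp(3*t) + 6*exp(t) - 3*exp(-6*t)

Factor the denominator: s^4 - 3*s^3 - 31*s^2 + 123*s - 90 = (s - 5)*(s - 3)*(s - 1)*(s + 6).
Partial fraction decomposition gives [6/(s - 1)] + [2/(s - 5)] + [-3/(s + 6)] + [-2/(s - 3)].
Invert each term: 6/(s - 1) ↔ 6e^(t); 2/(s - 5) ↔ 2e^(5t); -3/(s + 6) ↔ -3e^(-6t); -2/(s - 3) ↔ -2e^(3t).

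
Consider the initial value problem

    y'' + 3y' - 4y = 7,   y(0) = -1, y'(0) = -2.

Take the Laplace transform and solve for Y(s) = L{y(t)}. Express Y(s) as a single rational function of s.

Y(s) = (-s^2 - 5*s + 7)/(s^3 + 3*s^2 - 4*s)

Transform both sides with L{·}.
With L{y''} = s^2 Y - s·y(0) - y'(0) and L{y'} = sY - y(0), with y(0) = -1, y'(0) = -2: the LHS transforms to (s^2 + 3*s - 4)Y - (-s - 5).
The right side is L{7} = 7/s.
So (s^2 + 3*s - 4)Y = 7/s + (-s - 5).
Solve for Y(s) and write it as one ratio of polynomials.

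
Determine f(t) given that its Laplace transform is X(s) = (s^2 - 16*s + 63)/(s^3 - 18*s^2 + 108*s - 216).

Factor the denominator: s^3 - 18*s^2 + 108*s - 216 = (s - 6)^3.
Partial fraction decomposition gives [1/(s - 6)] + [-4/(s - 6)^2] + [3/(s - 6)^3].
Invert each term: 1/(s - 6) ↔ e^(6t); -4/(s - 6)^2 ↔ -4t·e^(6t); 3/(s - 6)^3 ↔ (3/2)t^2·e^(6t).

f(t) = 3*t^2*exp(6*t)/2 - 4*t*exp(6*t) + exp(6*t)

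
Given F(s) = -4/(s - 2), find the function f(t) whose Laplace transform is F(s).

f(t) = -4*exp(2*t)

Since L{e^(2t)} = 1/(s - 2), the inverse is e^(2*t), scaled by -4.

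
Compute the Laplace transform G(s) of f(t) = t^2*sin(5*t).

G(s) = 10*(3*s^2 - 25)/(s^2 + 25)^3

L{sin(5t)} = 5/(s^2 + 25).
Then apply L{t^2·g(t)} = (-1)^2 d^2/ds^2[H(s)] with H(s) = 5/(s^2 + 25):
differentiating 2 times and applying the sign gives 10*(3*s^2 - 25)/(s^2 + 25)^3.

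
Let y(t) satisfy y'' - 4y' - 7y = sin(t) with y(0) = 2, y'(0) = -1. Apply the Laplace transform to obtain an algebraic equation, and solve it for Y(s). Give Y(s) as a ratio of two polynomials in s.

Transform both sides with L{·}.
With L{y''} = s^2 Y - s·y(0) - y'(0) and L{y'} = sY - y(0), with y(0) = 2, y'(0) = -1: the LHS transforms to (s^2 - 4*s - 7)Y - (2*s - 9).
The right side is L{sin(t)} = 1/(s^2 + 1).
So (s^2 - 4*s - 7)Y = 1/(s^2 + 1) + (2*s - 9).
Isolate Y and clear denominators.

Y(s) = (2*s^3 - 9*s^2 + 2*s - 8)/(s^4 - 4*s^3 - 6*s^2 - 4*s - 7)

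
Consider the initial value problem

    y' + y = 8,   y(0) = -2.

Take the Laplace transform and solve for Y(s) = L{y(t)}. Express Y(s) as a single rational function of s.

Y(s) = (-2*s + 8)/(s^2 + s)

Transform both sides with L{·}.
The derivative rules (L{y'} = sY - y(0) = sY - (-2)) turn the left side into (s + 1)Y - (-2).
The right side is L{8} = 8/s.
So (s + 1)Y = 8/s + (-2).
Isolate Y and clear denominators.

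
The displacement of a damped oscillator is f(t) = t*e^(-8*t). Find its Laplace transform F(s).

L{e^(-8t)} = 1/(s + 8).
Then apply L{t·g(t)} = -d/ds[G(s)] with G(s) = 1/(s + 8):
differentiating 1 time and applying the sign gives (s + 8)^(-2).

F(s) = (s + 8)^(-2)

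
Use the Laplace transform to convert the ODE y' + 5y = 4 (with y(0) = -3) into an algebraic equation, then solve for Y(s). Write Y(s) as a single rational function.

Transform both sides with L{·}.
The derivative rules (L{y'} = sY - y(0) = sY - (-3)) turn the left side into (s + 5)Y - (-3).
The right side is L{4} = 4/s.
So (s + 5)Y = 4/s + (-3).
Solve for Y(s) and write it as one ratio of polynomials.

Y(s) = (-3*s + 4)/(s^2 + 5*s)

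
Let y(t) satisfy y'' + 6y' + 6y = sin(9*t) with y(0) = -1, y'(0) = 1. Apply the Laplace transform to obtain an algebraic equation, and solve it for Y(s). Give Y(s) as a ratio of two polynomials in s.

Y(s) = (-s^3 - 5*s^2 - 81*s - 396)/(s^4 + 6*s^3 + 87*s^2 + 486*s + 486)

Transform both sides with L{·}.
Using L{y''} = s^2 Y - s·y(0) - y'(0) and L{y'} = sY - y(0), with y(0) = -1, y'(0) = 1, the left side becomes (s^2 + 6*s + 6)Y - (-s - 5).
The right side is L{sin(9*t)} = 9/(s^2 + 81).
So (s^2 + 6*s + 6)Y = 9/(s^2 + 81) + (-s - 5).
Isolate Y and clear denominators.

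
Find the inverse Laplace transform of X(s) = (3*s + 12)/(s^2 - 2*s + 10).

5*exp(t)*sin(3*t) + 3*exp(t)*cos(3*t)

Complete the square in the denominator: s^2 - 2*s + 10 = (s - 1)^2 + 3^2.
Split the numerator to match: 3*s + 12 = 3·(s - 1) + 5·3.
Invert each term: 3·(s - 1)/((s - 1)^2 + 9) ↔ 3e^(t)cos(3t); 5·3/((s - 1)^2 + 9) ↔ 5e^(t)sin(3t).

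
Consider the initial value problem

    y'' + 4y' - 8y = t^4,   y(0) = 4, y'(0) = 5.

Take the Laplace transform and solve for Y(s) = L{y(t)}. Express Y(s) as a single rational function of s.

Laplace-transform each side.
Using L{y''} = s^2 Y - s·y(0) - y'(0) and L{y'} = sY - y(0), with y(0) = 4, y'(0) = 5, the left side becomes (s^2 + 4*s - 8)Y - (4*s + 21).
The right side is L{t^4} = 24/s^5.
So (s^2 + 4*s - 8)Y = 24/s^5 + (4*s + 21).
Divide through and combine into a single rational function.

Y(s) = (4*s^6 + 21*s^5 + 24)/(s^7 + 4*s^6 - 8*s^5)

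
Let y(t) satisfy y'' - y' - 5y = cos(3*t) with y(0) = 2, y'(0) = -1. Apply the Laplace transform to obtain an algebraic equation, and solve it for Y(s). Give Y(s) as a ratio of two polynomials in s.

Take the Laplace transform of both sides.
With L{y''} = s^2 Y - s·y(0) - y'(0) and L{y'} = sY - y(0), with y(0) = 2, y'(0) = -1: the LHS transforms to (s^2 - s - 5)Y - (2*s - 3).
The right side is L{cos(3*t)} = s/(s^2 + 9).
So (s^2 - s - 5)Y = s/(s^2 + 9) + (2*s - 3).
Isolate Y and clear denominators.

Y(s) = (2*s^3 - 3*s^2 + 19*s - 27)/(s^4 - s^3 + 4*s^2 - 9*s - 45)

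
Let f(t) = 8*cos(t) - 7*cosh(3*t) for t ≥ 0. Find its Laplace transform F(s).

Apply the Laplace transform termwise.
(-7)·[L{cosh(3t)} = s/(s^2 - 9)]; (8)·[L{cos(t)} = s/(s^2 + 1)].

F(s) = 8*s/(s^2 + 1) - 7*s/(s^2 - 9)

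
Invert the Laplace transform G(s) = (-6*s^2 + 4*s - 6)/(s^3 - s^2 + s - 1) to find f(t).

Factor the denominator: s^3 - s^2 + s - 1 = (s - 1)*(s^2 + 1).
Partial fraction decomposition gives [-4/(s - 1)] + [-2*s/(s^2 + 1)] + [2/(s^2 + 1)].
Invert each term: -4/(s - 1) ↔ -4e^(t); -2·s/(s^2 + 1) ↔ -2cos(t); 2·1/(s^2 + 1) ↔ 2sin(t).

f(t) = -4*exp(t) + 2*sin(t) - 2*cos(t)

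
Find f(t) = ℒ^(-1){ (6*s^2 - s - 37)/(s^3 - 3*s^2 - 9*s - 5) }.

Factor the denominator: s^3 - 3*s^2 - 9*s - 5 = (s - 5)*(s + 1)^2.
Partial fraction decomposition gives [3/(s + 1)] + [5/(s + 1)^2] + [3/(s - 5)].
Invert each term: 3/(s + 1) ↔ 3e^(-t); 5/(s + 1)^2 ↔ 5t·e^(-t); 3/(s - 5) ↔ 3e^(5t).

f(t) = 5*t*exp(-t) + 3*exp(5*t) + 3*exp(-t)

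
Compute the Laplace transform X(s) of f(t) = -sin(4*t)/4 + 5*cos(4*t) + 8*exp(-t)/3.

X(s) = 5*s/(s^2 + 16) - 1/(s^2 + 16) + 8/(3*(s + 1))

By linearity of the Laplace transform, transform each term separately.
(-1/4)·[L{sin(4t)} = 4/(s^2 + 16)]; (5)·[L{cos(4t)} = s/(s^2 + 16)]; (8/3)·[L{e^(-t)} = 1/(s + 1)].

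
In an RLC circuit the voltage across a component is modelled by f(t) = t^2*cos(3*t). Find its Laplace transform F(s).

L{cos(3t)} = s/(s^2 + 9).
Then apply L{t^2·g(t)} = (-1)^2 d^2/ds^2[G(s)] with G(s) = s/(s^2 + 9):
differentiating 2 times and applying the sign gives 2*s*(s^2 - 27)/(s^2 + 9)^3.

F(s) = 2*s*(s^2 - 27)/(s^2 + 9)^3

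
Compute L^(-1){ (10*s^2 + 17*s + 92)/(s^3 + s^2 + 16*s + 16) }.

Factor the denominator: s^3 + s^2 + 16*s + 16 = (s + 1)*(s^2 + 16).
Partial fraction decomposition gives [5/(s + 1)] + [5*s/(s^2 + 16)] + [12/(s^2 + 16)].
Invert each term: 5/(s + 1) ↔ 5e^(-t); 5·s/(s^2 + 16) ↔ 5cos(4t); 3·4/(s^2 + 16) ↔ 3sin(4t).

3*sin(4*t) + 5*cos(4*t) + 5*exp(-t)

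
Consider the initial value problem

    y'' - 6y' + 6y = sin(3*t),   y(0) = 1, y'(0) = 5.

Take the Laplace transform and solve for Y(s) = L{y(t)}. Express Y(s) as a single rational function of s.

Take the Laplace transform of both sides.
With L{y''} = s^2 Y - s·y(0) - y'(0) and L{y'} = sY - y(0), with y(0) = 1, y'(0) = 5: the LHS transforms to (s^2 - 6*s + 6)Y - (s - 1).
The right side is L{sin(3*t)} = 3/(s^2 + 9).
So (s^2 - 6*s + 6)Y = 3/(s^2 + 9) + (s - 1).
Isolate Y and clear denominators.

Y(s) = (s^3 - s^2 + 9*s - 6)/(s^4 - 6*s^3 + 15*s^2 - 54*s + 54)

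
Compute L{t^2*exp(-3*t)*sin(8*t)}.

16*(3*s^2 + 18*s - 37)/(s^2 + 6*s + 73)^3

L{sin(8t)} = 8/(s^2 + 64).
Multiplying by e^(-3t) shifts s → s + 3, so L{exp(-3*t)*sin(8*t)} = 8/((s + 3)^2 + 64).
Then apply L{t^2·g(t)} = (-1)^2 d^2/ds^2[G(s)] with G(s) = 8/((s + 3)^2 + 64):
differentiating 2 times and applying the sign gives 16*(3*s^2 + 18*s - 37)/(s^2 + 6*s + 73)^3.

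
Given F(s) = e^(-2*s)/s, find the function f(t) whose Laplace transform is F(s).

The factor e^(-2s) signals a time shift by c = 2 (second shifting theorem).
L{1} = 1/s, so L^-1{1/s} = 1.
Hence the inverse is u(t - 2) times that function evaluated at t - 2.

f(t) = Heaviside(t - 2)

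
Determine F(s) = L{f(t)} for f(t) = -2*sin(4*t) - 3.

By linearity of the Laplace transform, transform each term separately.
(-2)·[L{sin(4t)} = 4/(s^2 + 16)]; L{-3} = -3/s.

F(s) = -8/(s^2 + 16) - 3/s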